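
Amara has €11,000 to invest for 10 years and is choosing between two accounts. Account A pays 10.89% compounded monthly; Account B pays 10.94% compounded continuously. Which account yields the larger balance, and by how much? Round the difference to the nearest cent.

A: (1 + 0.009075)^120 ≈ 2.9567430914, so 11,000 × 2.9567430914 ≈ 32,524.1740.
B: e^(0.1094·10) = e^1.094 ≈ 2.9861949948, so 11,000 × 2.9861949948 ≈ 32,848.1449.
Difference ≈ 323.9709 in favor of B.

Account B, by €323.97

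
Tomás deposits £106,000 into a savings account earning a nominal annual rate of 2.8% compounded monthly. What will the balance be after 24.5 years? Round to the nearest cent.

Growth factor = (1 + 0.028/12)^294 ≈ 1.9841704341.
A ≈ 106,000 × 1.9841704341 ≈ 210,322.0660.

£210,322.07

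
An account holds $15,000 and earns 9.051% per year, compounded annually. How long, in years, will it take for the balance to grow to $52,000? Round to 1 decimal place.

We need (1 + 0.09051)^t = 3.4667, so t = ln 3.4667 / ln 1.09051 ≈ 14.3480.

14.3 years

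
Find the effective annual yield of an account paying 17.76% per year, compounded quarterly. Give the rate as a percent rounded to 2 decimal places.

One year is 4 periods at 0.0444 each: (1 + 0.0444)^4 ≈ 1.189782.
EAR = 1.189782 − 1 ≈ 18.97822%.

18.98%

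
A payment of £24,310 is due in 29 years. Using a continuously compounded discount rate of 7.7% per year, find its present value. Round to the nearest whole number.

P = A·e^(−rt) = 24,310·e^(−2.233).
e^(−2.233) ≈ 0.10720632824, so P ≈ 2,606.1858.

£2,606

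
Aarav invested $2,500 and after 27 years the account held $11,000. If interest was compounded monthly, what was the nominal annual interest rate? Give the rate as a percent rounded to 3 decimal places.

The 324-period growth factor is 11,000/2,500 = 4.4.
r/12 = 4.4^(1/324) − 1 ≈ 0.00458332, so r ≈ 12·0.00458332 = 5.49999%.

5.500%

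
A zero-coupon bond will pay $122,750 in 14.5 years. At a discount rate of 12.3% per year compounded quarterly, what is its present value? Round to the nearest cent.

Growth factor = (1 + 0.03075)^58 ≈ 5.79287185428.
P = 122,750/5.79287185428 ≈ 21,189.8352.

$21,189.84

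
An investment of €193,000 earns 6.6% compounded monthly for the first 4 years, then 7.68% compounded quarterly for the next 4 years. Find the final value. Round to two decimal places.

Phase 1: 193,000·(1 + 0.0055)^48 ≈ 251,129.0223.
Phase 2: 251,129.0223·(1 + 0.0192)^16 ≈ 340,445.4589.

€340,445.46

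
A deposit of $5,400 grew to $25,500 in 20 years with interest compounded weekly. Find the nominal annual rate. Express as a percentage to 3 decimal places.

(1 + r/52)^1040 = 25,500/5,400 = 4.72222.
1 + r/52 = 4.72222^(1/1040) ≈ 1.001494, so r/52 ≈ 0.00149369.
r ≈ 52·0.00149369 = 7.76719%.

7.767%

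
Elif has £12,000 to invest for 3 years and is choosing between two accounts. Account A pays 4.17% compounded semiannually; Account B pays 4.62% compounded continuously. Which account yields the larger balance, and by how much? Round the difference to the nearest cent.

Account B, by £202.31

A: (1 + 0.02085)^6 ≈ 1.1318049753, so 12,000 × 1.1318049753 ≈ 13,581.6597.
B: e^(0.0462·3) = e^0.1386 ≈ 1.1486645423, so 12,000 × 1.1486645423 ≈ 13,783.9745.
Difference ≈ 202.3148 in favor of B.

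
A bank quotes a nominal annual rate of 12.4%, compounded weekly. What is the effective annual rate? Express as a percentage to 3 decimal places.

13.185%

One year is 52 periods at 0.00238462 each: (1 + 0.00238462)^52 ≈ 1.131849.
EAR = 1.131849 − 1 ≈ 13.18488%.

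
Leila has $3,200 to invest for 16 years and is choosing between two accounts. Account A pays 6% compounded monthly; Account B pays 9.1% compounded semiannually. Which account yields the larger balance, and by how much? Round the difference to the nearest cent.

Account B, by $4,952.36

A: (1 + 0.005)^192 ≈ 2.605456683, so 3,200 × 2.605456683 ≈ 8,337.4614.
B: (1 + 0.0455)^32 ≈ 4.1530694044, so 3,200 × 4.1530694044 ≈ 13,289.8221.
Difference ≈ 4,952.3607 in favor of B.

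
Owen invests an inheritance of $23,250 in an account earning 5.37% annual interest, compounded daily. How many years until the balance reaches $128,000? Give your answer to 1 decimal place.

31.8 years

We need (1 + 0.000147123)^(365t) = 5.5054, so 365t = ln 5.5054 / ln 1.000147 ≈ 11594.7015.
t ≈ 11594.7015/365 = 31.7663 years.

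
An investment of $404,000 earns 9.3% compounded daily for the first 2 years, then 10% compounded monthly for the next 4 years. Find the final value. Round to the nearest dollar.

$724,683

After 2 years at 9.3%: 404,000 × 1.2043937257 ≈ 486,575.0652.
Then 4 years at 10%: 486,575.0652 × 1.48935409861 ≈ 724,682.5676.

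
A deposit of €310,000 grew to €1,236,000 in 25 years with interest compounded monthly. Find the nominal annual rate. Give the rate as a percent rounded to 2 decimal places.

(1 + r/12)^300 = 1,236,000/310,000 = 3.9871.
1 + r/12 = 3.9871^(1/300) ≈ 1.004621, so r/12 ≈ 0.00462085.
r ≈ 12·0.00462085 = 5.54503%.

5.55%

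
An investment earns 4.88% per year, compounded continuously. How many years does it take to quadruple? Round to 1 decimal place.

e^(0.0488t) = 4, so 0.0488t = ln 4 ≈ 1.3863.
t ≈ 1.3863/0.0488 ≈ 28.4077.

28.4 years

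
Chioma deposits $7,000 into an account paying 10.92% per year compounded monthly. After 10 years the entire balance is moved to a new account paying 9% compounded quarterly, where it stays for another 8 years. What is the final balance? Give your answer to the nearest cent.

After 10 years at 10.92%: 7,000 × 2.9655465181 ≈ 20,758.8256.
Then 8 years at 9%: 20,758.8256 × 2.0381030258 ≈ 42,308.6253.

$42,308.63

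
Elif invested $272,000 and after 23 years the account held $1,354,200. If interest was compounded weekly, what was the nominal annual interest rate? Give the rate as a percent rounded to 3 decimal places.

6.984%

The 1196-period growth factor is 1,354,200/272,000 = 4.97868.
r/52 = 4.97868^(1/1196) − 1 ≈ 0.00134301, so r ≈ 52·0.00134301 = 6.98366%.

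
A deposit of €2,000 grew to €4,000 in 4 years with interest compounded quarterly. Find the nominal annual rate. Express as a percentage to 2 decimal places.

17.71%

(1 + r/4)^16 = 4,000/2,000 = 2.
1 + r/4 = 2^(1/16) ≈ 1.044274, so r/4 ≈ 0.0442738.
r ≈ 4·0.0442738 = 17.70951%.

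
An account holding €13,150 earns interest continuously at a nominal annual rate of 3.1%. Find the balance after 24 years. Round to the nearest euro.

A = P·e^(rt) = 13,150·e^(0.031·24) = 13,150·e^0.744.
e^0.744 ≈ 2.1043360464, so A ≈ 27,672.0190.

€27,672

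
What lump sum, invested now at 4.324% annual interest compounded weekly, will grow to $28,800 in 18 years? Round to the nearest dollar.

$13,229

Growth factor = (1 + 0.04324/52)^936 ≈ 2.1771062304.
P = 28,800/2.1771062304 ≈ 13,228.5690.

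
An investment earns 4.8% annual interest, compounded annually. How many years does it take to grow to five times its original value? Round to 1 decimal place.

(1 + 0.048)^t = 5.
t = ln 5 / ln(1 + 0.048) ≈ 1.6094/0.0468836 ≈ 34.3284.

34.3 years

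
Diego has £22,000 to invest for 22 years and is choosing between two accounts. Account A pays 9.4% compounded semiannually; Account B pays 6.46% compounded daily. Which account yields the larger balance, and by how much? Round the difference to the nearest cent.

A: (1 + 0.047)^44 ≈ 7.54490878806, so 22,000 × 7.54490878806 ≈ 165,987.9933.
B: (1 + 0.0646/365)^8030 ≈ 4.1415671231, so 22,000 × 4.1415671231 ≈ 91,114.4767.
Difference ≈ 74,873.5166 in favor of A.

Account A, by £74,873.52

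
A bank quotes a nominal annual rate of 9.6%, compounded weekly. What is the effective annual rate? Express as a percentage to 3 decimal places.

One year is 52 periods at 0.00184615 each: (1 + 0.00184615)^52 ≈ 1.100662.
EAR = 1.100662 − 1 ≈ 10.06616%.

10.066%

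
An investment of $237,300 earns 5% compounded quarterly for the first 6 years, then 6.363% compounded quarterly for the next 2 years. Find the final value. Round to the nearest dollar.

Phase 1: 237,300·(1 + 0.0125)^24 ≈ 319,726.4043.
Phase 2: 319,726.4043·(1 + 0.0159075)^8 ≈ 362,753.6875.

$362,754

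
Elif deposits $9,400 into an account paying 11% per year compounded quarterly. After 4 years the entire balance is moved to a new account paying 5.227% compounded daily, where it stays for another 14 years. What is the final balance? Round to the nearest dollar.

$30,159

Phase 1: 9,400·(1 + 0.0275)^16 ≈ 14,508.9887.
Phase 2: 14,508.9887·(1 + 0.05227/365)^5110 ≈ 30,159.3797.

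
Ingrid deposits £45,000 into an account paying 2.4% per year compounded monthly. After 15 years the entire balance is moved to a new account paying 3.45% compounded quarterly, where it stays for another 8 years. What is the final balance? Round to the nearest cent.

After 15 years at 2.4%: 45,000 × 1.4328141956 ≈ 64,476.6388.
Then 8 years at 3.45%: 64,476.6388 × 1.3162891794 ≈ 84,869.9020.

£84,869.90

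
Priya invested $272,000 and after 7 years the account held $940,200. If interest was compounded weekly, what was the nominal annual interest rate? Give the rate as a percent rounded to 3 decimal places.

(1 + r/52)^364 = 940,200/272,000 = 3.45662.
1 + r/52 = 3.45662^(1/364) ≈ 1.003413, so r/52 ≈ 0.0034132.
r ≈ 52·0.0034132 = 17.74866%.

17.749%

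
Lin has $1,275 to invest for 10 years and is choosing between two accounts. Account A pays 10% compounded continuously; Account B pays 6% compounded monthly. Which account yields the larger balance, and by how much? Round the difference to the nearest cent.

Account A, by $1,146.08

Account A growth factor: e^(0.1·10) = e^1 ≈ 2.718281828; balance ≈ 3,465.8093.
Account B growth factor: (1 + 0.005)^120 ≈ 1.819396734; balance ≈ 2,319.7308.
Account A is larger by 1,146.0785.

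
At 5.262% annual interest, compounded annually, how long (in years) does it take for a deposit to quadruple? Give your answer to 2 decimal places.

27.03 years

(1 + 0.05262)^t = 4.
t = ln 4 / ln(1 + 0.05262) ≈ 1.3863/0.0512823 ≈ 27.0326.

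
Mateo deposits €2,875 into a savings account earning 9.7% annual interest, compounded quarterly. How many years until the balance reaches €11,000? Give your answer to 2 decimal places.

14.00 years

We need (1 + 0.02425)^(4t) = 3.8261, so 4t = ln 3.8261 / ln 1.02425 ≈ 56.0020.
t ≈ 56.0020/4 = 14.0005 years.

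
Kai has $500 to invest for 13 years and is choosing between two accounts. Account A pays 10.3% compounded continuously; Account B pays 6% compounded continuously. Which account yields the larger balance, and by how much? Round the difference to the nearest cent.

Account A growth factor: e^(0.103·13) = e^1.339 ≈ 3.815226371; balance ≈ 1,907.6132.
Account B growth factor: e^(0.06·13) = e^0.78 ≈ 2.181472265; balance ≈ 1,090.7361.
Account A is larger by 816.8771.

Account A, by $816.88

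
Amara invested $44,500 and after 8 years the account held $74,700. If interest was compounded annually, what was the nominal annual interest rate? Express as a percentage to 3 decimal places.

6.689%

The 8-period growth factor is 74,700/44,500 = 1.67865.
r = 1.67865^(1/8) − 1 ≈ 0.0668911, i.e. 6.68911%.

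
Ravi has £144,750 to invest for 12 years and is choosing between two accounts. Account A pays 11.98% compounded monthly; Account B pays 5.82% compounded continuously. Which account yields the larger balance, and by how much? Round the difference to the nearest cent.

Account A growth factor: (1 + 0.1198/12)^144 ≈ 4.18066943499; balance ≈ 605,151.9007.
Account B growth factor: e^(0.0582·12) = e^0.6984 ≈ 2.01053327937; balance ≈ 291,024.6922.
Account A is larger by 314,127.2085.

Account A, by £314,127.21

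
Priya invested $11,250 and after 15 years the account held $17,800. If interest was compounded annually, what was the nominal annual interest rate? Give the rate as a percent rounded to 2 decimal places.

(1 + r)^15 = 17,800/11,250 = 1.58222.
1 + r = 1.58222^(1/15) ≈ 1.031061, so r ≈ 0.0310613.
r ≈ 3.10613%.

3.11%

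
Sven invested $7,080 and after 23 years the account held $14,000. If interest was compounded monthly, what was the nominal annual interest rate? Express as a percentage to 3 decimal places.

2.968%

The 276-period growth factor is 14,000/7,080 = 1.9774.
r/12 = 1.9774^(1/276) − 1 ≈ 0.00247328, so r ≈ 12·0.00247328 = 2.96794%.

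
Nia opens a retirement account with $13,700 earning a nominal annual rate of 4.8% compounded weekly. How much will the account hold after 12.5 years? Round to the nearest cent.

Growth factor = (1 + 0.048/52)^650 ≈ 1.8216145937.
A ≈ 13,700 × 1.8216145937 ≈ 24,956.1199.

$24,956.12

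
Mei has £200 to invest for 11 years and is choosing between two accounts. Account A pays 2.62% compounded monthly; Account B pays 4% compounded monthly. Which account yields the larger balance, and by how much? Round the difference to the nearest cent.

Account B, by £43.59

A: (1 + 0.0262/12)^132 ≈ 1.33360505, so 200 × 1.33360505 ≈ 266.7210.
B: (1 + 0.04/12)^132 ≈ 1.55157151, so 200 × 1.55157151 ≈ 310.3143.
Difference ≈ 43.5933 in favor of B.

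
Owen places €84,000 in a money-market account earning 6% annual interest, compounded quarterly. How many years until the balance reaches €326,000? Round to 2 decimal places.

(1 + 0.015)^(4t) = 326,000/84,000 = 3.881.
4t·ln(1 + 0.015) = ln(3.881); 4t = 1.3561/0.0148886 ≈ 91.0817.
t ≈ 22.7704 years.

22.77 years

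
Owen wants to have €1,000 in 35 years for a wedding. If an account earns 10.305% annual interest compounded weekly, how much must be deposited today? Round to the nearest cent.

€27.24

Periodic rate = 10.305%/52 = 0.00198173; 1820 periods.
P = 1,000/(1 + 0.10305/52)^1820 ≈ 1,000/36.7148355 ≈ 27.2369.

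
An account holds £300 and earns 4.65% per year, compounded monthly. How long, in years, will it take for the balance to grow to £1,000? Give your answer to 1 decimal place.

(1 + 0.003875)^(12t) = 1,000/300 = 3.3333.
12t·ln(1 + 0.003875) = ln(3.3333); 12t = 1.204/0.00386751 ≈ 311.3043.
t ≈ 25.9420 years.

25.9 years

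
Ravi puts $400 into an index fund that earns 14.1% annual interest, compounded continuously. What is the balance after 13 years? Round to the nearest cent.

$2,501.05

A = P·e^(rt) = 400·e^(0.141·13) = 400·e^1.833.
e^1.833 ≈ 6.252616399, so A ≈ 2,501.0466.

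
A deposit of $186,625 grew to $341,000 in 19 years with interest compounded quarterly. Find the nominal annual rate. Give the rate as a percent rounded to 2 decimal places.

3.19%

The 76-period growth factor is 341,000/186,625 = 1.82719.
r/4 = 1.82719^(1/76) − 1 ≈ 0.00796287, so r ≈ 4·0.00796287 = 3.18515%.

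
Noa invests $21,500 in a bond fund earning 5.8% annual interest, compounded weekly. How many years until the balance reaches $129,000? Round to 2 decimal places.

(1 + 0.00111538)^(52t) = 129,000/21,500 = 6.
52t·ln(1 + 0.00111538) = ln(6); 52t = 1.7918/0.00111476 ≈ 1607.3008.
t ≈ 30.9096 years.

30.91 years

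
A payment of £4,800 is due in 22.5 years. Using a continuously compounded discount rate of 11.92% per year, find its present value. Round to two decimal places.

£328.45

P = A·e^(−rt) = 4,800·e^(−2.682).
e^(−2.682) ≈ 0.06842616488, so P ≈ 328.4456.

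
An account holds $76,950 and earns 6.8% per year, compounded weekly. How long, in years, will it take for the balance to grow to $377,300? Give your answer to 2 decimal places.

23.40 years

We need (1 + 0.00130769)^(52t) = 4.9032, so 52t = ln 4.9032 / ln 1.001308 ≈ 1216.5890.
t ≈ 1216.5890/52 = 23.3959 years.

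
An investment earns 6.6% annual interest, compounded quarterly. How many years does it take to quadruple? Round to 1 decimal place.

21.2 years

(1 + 0.0165)^(4t) = 4.
4t = ln 4 / ln(1 + 0.0165) ≈ 1.3863/0.0163654 ≈ 84.7091.
t ≈ 21.1773.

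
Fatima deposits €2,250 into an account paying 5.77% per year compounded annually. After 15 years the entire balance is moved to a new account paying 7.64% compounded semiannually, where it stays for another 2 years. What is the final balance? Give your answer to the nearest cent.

€6,063.79

Phase 1: 2,250·(1 + 0.0577)^15 ≈ 5,219.3940.
Phase 2: 5,219.3940·(1 + 0.0382)^4 ≈ 6,063.7904.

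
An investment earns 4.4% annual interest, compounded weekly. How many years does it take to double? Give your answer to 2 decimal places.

15.76 years

(1 + 0.000846154)^(52t) = 2.
52t = ln 2 / ln(1 + 0.000846154) ≈ 0.69315/0.000845796 ≈ 819.5205.
t ≈ 15.7600.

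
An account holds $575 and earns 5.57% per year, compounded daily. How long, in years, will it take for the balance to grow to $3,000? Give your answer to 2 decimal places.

29.66 years

We need (1 + 0.000152603)^(365t) = 5.2174, so 365t = ln 5.2174 / ln 1.000153 ≈ 10826.3035.
t ≈ 10826.3035/365 = 29.6611 years.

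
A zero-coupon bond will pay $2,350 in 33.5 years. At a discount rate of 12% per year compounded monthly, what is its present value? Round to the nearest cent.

$43.04

Growth factor = (1 + 0.01)^402 ≈ 54.59995196.
P = 2,350/54.59995196 ≈ 43.0403.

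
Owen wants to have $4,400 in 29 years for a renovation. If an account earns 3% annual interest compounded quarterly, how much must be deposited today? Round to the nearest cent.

$1,849.38

Periodic rate = 3%/4 = 0.0075; 116 periods.
P = 4,400/(1 + 0.0075)^116 ≈ 4,400/2.379174839 ≈ 1,849.3807.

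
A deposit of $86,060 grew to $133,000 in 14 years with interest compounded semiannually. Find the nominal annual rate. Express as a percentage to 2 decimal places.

3.13%

The 28-period growth factor is 133,000/86,060 = 1.54543.
r/2 = 1.54543^(1/28) − 1 ≈ 0.0156681, so r ≈ 2·0.0156681 = 3.13361%.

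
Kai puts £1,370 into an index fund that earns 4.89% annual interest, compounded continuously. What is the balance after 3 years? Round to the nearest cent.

A = P·e^(rt) = 1,370·e^(0.0489·3) = 1,370·e^0.1467.
e^0.1467 ≈ 1.158006509, so A ≈ 1,586.4689.

£1,586.47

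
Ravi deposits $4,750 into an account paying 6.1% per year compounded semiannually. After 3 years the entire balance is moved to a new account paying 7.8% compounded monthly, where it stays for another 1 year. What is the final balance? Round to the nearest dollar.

$6,148

Phase 1: 4,750·(1 + 0.0305)^6 ≈ 5,688.2881.
Phase 2: 5,688.2881·(1 + 0.0065)^12 ≈ 6,148.1851.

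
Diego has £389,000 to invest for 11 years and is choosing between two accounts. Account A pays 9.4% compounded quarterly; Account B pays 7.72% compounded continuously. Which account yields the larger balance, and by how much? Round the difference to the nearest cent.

Account A, by £171,578.24

A: (1 + 0.0235)^44 ≈ 2.778851045381, so 389,000 × 2.778851045381 ≈ 1,080,973.0567.
B: e^(0.0772·11) = e^0.8492 ≈ 2.33777588293, so 389,000 × 2.33777588293 ≈ 909,394.8185.
Difference ≈ 171,578.2382 in favor of A.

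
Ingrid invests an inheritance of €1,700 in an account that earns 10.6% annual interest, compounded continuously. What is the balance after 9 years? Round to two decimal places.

A = P·e^(rt) = 1,700·e^(0.106·9) = 1,700·e^0.954.
e^0.954 ≈ 2.596073211, so A ≈ 4,413.3245.

€4,413.32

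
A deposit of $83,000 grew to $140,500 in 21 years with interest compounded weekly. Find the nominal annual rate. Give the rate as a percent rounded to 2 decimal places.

The 1092-period growth factor is 140,500/83,000 = 1.69277.
r/52 = 1.69277^(1/1092) − 1 ≈ 0.000482137, so r ≈ 52·0.000482137 = 2.50711%.

2.51%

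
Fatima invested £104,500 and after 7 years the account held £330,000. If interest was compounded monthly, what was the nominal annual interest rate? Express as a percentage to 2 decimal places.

16.54%

The 84-period growth factor is 330,000/104,500 = 3.15789.
r/12 = 3.15789^(1/84) − 1 ≈ 0.0137835, so r ≈ 12·0.0137835 = 16.54018%.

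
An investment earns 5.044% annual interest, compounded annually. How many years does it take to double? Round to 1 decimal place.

14.1 years

(1 + 0.05044)^t = 2.
t = ln 2 / ln(1 + 0.05044) ≈ 0.69315/0.0492091 ≈ 14.0857.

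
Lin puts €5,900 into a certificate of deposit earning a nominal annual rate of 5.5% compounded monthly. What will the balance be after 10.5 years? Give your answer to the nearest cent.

Growth factor = (1 + 0.055/12)^126 ≈ 1.7792298328.
A ≈ 5,900 × 1.7792298328 ≈ 10,497.4560.

€10,497.46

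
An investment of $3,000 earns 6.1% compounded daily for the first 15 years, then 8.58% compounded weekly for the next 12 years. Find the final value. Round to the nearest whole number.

$20,953

After 15 years at 6.1%: 3,000 × 2.4965843798 ≈ 7,489.7531.
Then 12 years at 8.58%: 7,489.7531 × 2.7975709231 ≈ 20,953.1156.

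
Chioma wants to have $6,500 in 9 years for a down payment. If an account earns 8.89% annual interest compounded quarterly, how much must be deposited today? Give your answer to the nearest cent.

$2,946.05

Growth factor = (1 + 0.022225)^36 ≈ 2.206347576.
P = 6,500/2.206347576 ≈ 2,946.0453.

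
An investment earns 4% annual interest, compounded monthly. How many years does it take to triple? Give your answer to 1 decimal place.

27.5 years

(1 + 0.00333333)^(12t) = 3.
12t = ln 3 / ln(1 + 0.00333333) ≈ 1.0986/0.00332779 ≈ 330.1327.
t ≈ 27.5111.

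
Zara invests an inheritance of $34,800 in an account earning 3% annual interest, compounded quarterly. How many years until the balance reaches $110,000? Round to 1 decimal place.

We need (1 + 0.0075)^(4t) = 3.1609, so 4t = ln 3.1609 / ln 1.0075 ≈ 154.0231.
t ≈ 154.0231/4 = 38.5058 years.

38.5 years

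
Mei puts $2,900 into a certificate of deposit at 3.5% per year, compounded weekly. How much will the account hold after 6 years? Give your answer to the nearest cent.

$3,577.41

Growth factor = (1 + 0.035/52)^312 ≈ 1.233590914.
A ≈ 2,900 × 1.233590914 ≈ 3,577.4137.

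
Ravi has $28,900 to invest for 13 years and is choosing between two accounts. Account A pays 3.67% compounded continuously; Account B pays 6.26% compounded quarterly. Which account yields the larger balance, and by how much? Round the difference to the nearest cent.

A: e^(0.0367·13) = e^0.4771 ≈ 1.6113945755, so 28,900 × 1.6113945755 ≈ 46,569.3032.
B: (1 + 0.01565)^52 ≈ 2.2422900427, so 28,900 × 2.2422900427 ≈ 64,802.1822.
Difference ≈ 18,232.8790 in favor of B.

Account B, by $18,232.88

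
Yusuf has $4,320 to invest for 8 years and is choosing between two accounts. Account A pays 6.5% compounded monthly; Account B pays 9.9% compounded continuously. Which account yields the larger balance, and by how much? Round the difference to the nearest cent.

Account B, by $2,281.56

Account A growth factor: (1 + 0.065/12)^96 ≈ 1.679668969; balance ≈ 7,256.1699.
Account B growth factor: e^(0.099·8) = e^0.792 ≈ 2.207807629; balance ≈ 9,537.7290.
Account B is larger by 2,281.5590.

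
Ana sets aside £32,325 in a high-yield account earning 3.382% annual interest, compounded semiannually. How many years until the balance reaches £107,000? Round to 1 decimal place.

35.7 years

We need (1 + 0.01691)^(2t) = 3.3101, so 2t = ln 3.3101 / ln 1.01691 ≈ 71.3826.
t ≈ 71.3826/2 = 35.6913 years.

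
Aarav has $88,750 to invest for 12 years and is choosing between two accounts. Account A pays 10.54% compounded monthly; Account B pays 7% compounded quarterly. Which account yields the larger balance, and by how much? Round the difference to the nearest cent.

A: (1 + 0.1054/12)^144 ≈ 3.52287610894, so 88,750 × 3.52287610894 ≈ 312,655.2547.
B: (1 + 0.0175)^48 ≈ 2.2995987244, so 88,750 × 2.2995987244 ≈ 204,089.3868.
Difference ≈ 108,565.8679 in favor of A.

Account A, by $108,565.87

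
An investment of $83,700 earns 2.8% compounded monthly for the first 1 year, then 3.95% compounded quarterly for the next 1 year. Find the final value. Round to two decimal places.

After 1 years at 2.8%: 83,700 × 1.0283621429 ≈ 86,073.9114.
Then 1 years at 3.95%: 86,073.9114 × 1.0400889551 ≈ 89,524.5245.

$89,524.52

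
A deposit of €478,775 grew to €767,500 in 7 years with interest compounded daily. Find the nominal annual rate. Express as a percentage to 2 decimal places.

The 2555-period growth factor is 767,500/478,775 = 1.60305.
r/365 = 1.60305^(1/2555) − 1 ≈ 0.000184717, so r ≈ 365·0.000184717 = 6.74216%.

6.74%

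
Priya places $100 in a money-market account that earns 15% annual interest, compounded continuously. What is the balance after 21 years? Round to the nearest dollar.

$2,334

A = P·e^(rt) = 100·e^(0.15·21) = 100·e^3.15.
e^3.15 ≈ 23.33606458, so A ≈ 2,333.6065.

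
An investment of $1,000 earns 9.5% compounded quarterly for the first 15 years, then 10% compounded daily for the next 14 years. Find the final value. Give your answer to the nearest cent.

$16,579.21

After 15 years at 9.5%: 1,000 × 4.0891673651 ≈ 4,089.1674.
Then 14 years at 10%: 4,089.1674 × 4.0544224738 ≈ 16,579.2121.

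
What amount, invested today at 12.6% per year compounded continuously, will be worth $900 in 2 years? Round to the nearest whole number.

$700

P = A·e^(−rt) = 900·e^(−0.252).
e^(−0.252) ≈ 0.777244738, so P ≈ 699.5203.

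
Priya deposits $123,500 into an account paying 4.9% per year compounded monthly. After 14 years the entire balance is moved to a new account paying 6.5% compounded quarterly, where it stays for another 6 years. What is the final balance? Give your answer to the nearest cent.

$360,578.45

Phase 1: 123,500·(1 + 0.049/12)^168 ≈ 244,898.6310.
Phase 2: 244,898.6310·(1 + 0.01625)^24 ≈ 360,578.4469.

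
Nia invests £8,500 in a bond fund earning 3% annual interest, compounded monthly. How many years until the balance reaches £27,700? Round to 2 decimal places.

39.43 years

(1 + 0.0025)^(12t) = 27,700/8,500 = 3.2588.
12t·ln(1 + 0.0025) = ln(3.2588); 12t = 1.1814/0.00249688 ≈ 473.1369.
t ≈ 39.4281 years.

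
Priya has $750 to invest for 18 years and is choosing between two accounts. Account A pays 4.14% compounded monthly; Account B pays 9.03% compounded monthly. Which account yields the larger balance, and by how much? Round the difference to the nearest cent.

Account B, by $2,209.10

Account A growth factor: (1 + 0.00345)^216 ≈ 2.104162402; balance ≈ 1,578.1218.
Account B growth factor: (1 + 0.007525)^216 ≈ 5.049629833; balance ≈ 3,787.2224.
Account B is larger by 2,209.1006.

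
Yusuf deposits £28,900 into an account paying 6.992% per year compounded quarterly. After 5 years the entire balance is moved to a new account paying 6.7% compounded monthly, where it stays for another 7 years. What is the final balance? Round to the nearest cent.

After 5 years at 6.992%: 28,900 × 1.4142221214 ≈ 40,871.0193.
Then 7 years at 6.7%: 40,871.0193 × 1.5963113501 ≈ 65,242.8720.

£65,242.87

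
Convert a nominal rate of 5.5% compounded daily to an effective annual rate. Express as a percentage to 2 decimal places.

EAR = (1 + 5.5%/365)^365 − 1 = (1 + 0.000150685)^365 − 1.
(1 + 0.000150685)^365 ≈ 1.056536, so EAR ≈ 5.65362%.

5.65%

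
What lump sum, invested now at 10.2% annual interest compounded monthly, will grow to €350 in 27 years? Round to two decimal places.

€22.55

Periodic rate = 10.2%/12 = 0.0085; 324 periods.
P = 350/(1 + 0.0085)^324 ≈ 350/15.5235994 ≈ 22.5463.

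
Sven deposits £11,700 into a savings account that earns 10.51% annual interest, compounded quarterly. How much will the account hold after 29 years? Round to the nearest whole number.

Periodic rate = 10.51%/4 = 0.026275; periods = 4·29 = 116.
A = 11,700·(1 + 0.026275)^116 ≈ 11,700·20.2579249946 ≈ 237,017.7224.

£237,018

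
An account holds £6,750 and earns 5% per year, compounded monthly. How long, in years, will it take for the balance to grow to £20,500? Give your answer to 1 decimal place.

22.3 years

(1 + 0.00416667)^(12t) = 20,500/6,750 = 3.037.
12t·ln(1 + 0.00416667) = ln(3.037); 12t = 1.1109/0.00415801 ≈ 267.1668.
t ≈ 22.2639 years.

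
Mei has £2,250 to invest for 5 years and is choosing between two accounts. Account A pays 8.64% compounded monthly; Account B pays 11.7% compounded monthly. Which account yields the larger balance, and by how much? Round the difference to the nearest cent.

Account B, by £566.91

Account A growth factor: (1 + 0.0072)^60 ≈ 1.537952867; balance ≈ 3,460.3940.
Account B growth factor: (1 + 0.00975)^60 ≈ 1.789912127; balance ≈ 4,027.3023.
Account B is larger by 566.9083.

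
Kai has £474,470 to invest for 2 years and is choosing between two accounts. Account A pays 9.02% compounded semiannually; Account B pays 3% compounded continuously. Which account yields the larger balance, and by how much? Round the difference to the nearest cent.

A: (1 + 0.0451)^4 ≈ 1.1929751326, so 474,470 × 1.1929751326 ≈ 566,030.9112.
B: e^(0.03·2) = e^0.06 ≈ 1.06183654655, so 474,470 × 1.06183654655 ≈ 503,809.5862.
Difference ≈ 62,221.3249 in favor of A.

Account A, by £62,221.32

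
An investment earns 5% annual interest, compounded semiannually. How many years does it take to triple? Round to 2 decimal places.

(1 + 0.025)^(2t) = 3.
2t = ln 3 / ln(1 + 0.025) ≈ 1.0986/0.0246926 ≈ 44.4915.
t ≈ 22.2458.

22.25 years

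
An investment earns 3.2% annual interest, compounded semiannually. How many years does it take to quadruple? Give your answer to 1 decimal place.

(1 + 0.016)^(2t) = 4.
2t = ln 4 / ln(1 + 0.016) ≈ 1.3863/0.0158733 ≈ 87.3347.
t ≈ 43.6674.

43.7 years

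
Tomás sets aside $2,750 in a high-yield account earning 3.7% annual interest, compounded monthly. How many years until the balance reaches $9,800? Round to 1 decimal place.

34.4 years

We need (1 + 0.00308333)^(12t) = 3.5636, so 12t = ln 3.5636 / ln 1.003083 ≈ 412.7804.
t ≈ 412.7804/12 = 34.3984 years.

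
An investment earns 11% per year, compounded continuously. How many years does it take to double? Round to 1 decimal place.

6.3 years

e^(0.11t) = 2, so 0.11t = ln 2 ≈ 0.69315.
t ≈ 0.69315/0.11 ≈ 6.3013.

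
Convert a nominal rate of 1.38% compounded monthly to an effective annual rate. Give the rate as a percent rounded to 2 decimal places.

EAR = (1 + 1.38%/12)^12 − 1 = (1 + 0.00115)^12 − 1.
(1 + 0.00115)^12 ≈ 1.013888, so EAR ≈ 1.38876%.

1.39%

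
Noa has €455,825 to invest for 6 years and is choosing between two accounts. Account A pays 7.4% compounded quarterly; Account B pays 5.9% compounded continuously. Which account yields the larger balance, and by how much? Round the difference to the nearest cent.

Account A growth factor: (1 + 0.0185)^24 ≈ 1.55261865529; balance ≈ 707,722.3985.
Account B growth factor: e^(0.059·6) = e^0.354 ≈ 1.42475518648; balance ≈ 649,439.0329.
Account A is larger by 58,283.3657.

Account A, by €58,283.37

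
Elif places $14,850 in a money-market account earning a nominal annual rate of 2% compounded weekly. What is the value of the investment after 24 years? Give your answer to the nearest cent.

$23,996.49

Growth factor = (1 + 0.02/52)^1248 ≈ 1.6159252712.
A ≈ 14,850 × 1.6159252712 ≈ 23,996.4903.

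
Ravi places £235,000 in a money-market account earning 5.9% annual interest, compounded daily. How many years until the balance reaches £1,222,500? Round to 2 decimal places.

27.95 years

(1 + 0.000161644)^(365t) = 1,222,500/235,000 = 5.2021.
365t·ln(1 + 0.000161644) = ln(5.2021); 365t = 1.6491/0.000161631 ≈ 10202.6841.
t ≈ 27.9526 years.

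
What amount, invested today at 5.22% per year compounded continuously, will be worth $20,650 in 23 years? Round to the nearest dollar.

P = A·e^(−rt) = 20,650·e^(−1.2006).
e^(−1.2006) ≈ 0.30101354959, so P ≈ 6,215.9298.

$6,216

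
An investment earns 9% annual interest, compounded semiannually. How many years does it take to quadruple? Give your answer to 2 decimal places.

(1 + 0.045)^(2t) = 4.
2t = ln 4 / ln(1 + 0.045) ≈ 1.3863/0.0440169 ≈ 31.4946.
t ≈ 15.7473.

15.75 years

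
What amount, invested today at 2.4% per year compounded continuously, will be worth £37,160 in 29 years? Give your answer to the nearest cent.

P = A·e^(−rt) = 37,160·e^(−0.696).
e^(−0.696) ≈ 0.49857562299, so P ≈ 18,527.0702.

£18,527.07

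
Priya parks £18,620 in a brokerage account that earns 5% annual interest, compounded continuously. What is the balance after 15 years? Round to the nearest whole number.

A = P·e^(rt) = 18,620·e^(0.05·15) = 18,620·e^0.75.
e^0.75 ≈ 2.1170000166, so A ≈ 39,418.5403.

£39,419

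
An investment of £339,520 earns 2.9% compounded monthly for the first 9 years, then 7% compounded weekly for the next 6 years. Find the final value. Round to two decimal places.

After 9 years at 2.9%: 339,520 × 1.29781895967 ≈ 440,635.4932.
Then 6 years at 7%: 440,635.4932 × 1.52153175522 ≈ 670,440.8954.

£670,440.90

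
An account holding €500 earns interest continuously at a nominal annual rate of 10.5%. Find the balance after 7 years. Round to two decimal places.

A = P·e^(rt) = 500·e^(0.105·7) = 500·e^0.735.
e^0.735 ≈ 2.085481993, so A ≈ 1,042.7410.

€1,042.74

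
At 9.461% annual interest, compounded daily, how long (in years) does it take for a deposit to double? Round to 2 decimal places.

(1 + 0.000259205)^(365t) = 2.
365t = ln 2 / ln(1 + 0.000259205) ≈ 0.69315/0.000259172 ≈ 2674.4690.
t ≈ 7.3273.

7.33 years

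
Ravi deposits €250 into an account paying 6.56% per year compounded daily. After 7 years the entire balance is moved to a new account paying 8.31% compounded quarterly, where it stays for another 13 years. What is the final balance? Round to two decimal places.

€1,152.69

Phase 1: 250·(1 + 0.0656/365)^2555 ≈ 395.6855.
Phase 2: 395.6855·(1 + 0.020775)^52 ≈ 1,152.6871.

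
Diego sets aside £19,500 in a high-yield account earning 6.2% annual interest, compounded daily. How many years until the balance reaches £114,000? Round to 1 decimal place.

28.5 years

We need (1 + 0.000169863)^(365t) = 5.8462, so 365t = ln 5.8462 / ln 1.00017 ≈ 10396.2241.
t ≈ 10396.2241/365 = 28.4828 years.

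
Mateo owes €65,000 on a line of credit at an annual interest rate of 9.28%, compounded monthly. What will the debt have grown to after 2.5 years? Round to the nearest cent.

Growth factor = (1 + 0.0928/12)^30 ≈ 1.2599947214.
A ≈ 65,000 × 1.2599947214 ≈ 81,899.6569.

€81,899.66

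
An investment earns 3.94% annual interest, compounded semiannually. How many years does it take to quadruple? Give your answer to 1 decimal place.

(1 + 0.0197)^(2t) = 4.
2t = ln 4 / ln(1 + 0.0197) ≈ 1.3863/0.0195085 ≈ 71.0612.
t ≈ 35.5306.

35.5 years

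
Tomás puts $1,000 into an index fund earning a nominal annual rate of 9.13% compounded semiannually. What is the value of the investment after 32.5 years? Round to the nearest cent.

Periodic rate = 9.13%/2 = 0.04565; periods = 2·32.5 = 65.
A = 1,000·(1 + 0.04565)^65 ≈ 1,000·18.201711083 ≈ 18,201.7111.

$18,201.71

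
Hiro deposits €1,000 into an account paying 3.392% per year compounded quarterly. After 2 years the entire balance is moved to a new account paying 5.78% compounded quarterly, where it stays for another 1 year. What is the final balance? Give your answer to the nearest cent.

After 2 years at 3.392%: 1,000 × 1.069888004 ≈ 1,069.8880.
Then 1 years at 5.78%: 1,069.8880 × 1.059064927 ≈ 1,133.0809.

€1,133.08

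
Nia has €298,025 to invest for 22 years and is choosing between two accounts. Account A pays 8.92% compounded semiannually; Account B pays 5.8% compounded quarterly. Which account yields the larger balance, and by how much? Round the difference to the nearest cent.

A: (1 + 0.0446)^44 ≈ 6.820260235891, so 298,025 × 6.820260235891 ≈ 2,032,608.0568.
B: (1 + 0.0145)^88 ≈ 3.549609029789, so 298,025 × 3.549609029789 ≈ 1,057,872.2311.
Difference ≈ 974,735.8257 in favor of A.

Account A, by €974,735.83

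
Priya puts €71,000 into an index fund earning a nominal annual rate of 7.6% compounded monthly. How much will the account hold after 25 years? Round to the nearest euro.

Growth factor = (1 + 0.076/12)^300 ≈ 6.64595644921.
A ≈ 71,000 × 6.64595644921 ≈ 471,862.9079.

€471,863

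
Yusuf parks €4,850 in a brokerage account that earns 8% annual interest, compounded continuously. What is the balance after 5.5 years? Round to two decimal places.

€7,530.63

A = P·e^(rt) = 4,850·e^(0.08·5.5) = 4,850·e^0.44.
e^0.44 ≈ 1.552707219, so A ≈ 7,530.6300.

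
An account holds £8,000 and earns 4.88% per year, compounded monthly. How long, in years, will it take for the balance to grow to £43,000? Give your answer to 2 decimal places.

34.53 years

(1 + 0.00406667)^(12t) = 43,000/8,000 = 5.375.
12t·ln(1 + 0.00406667) = ln(5.375); 12t = 1.6818/0.00405842 ≈ 414.3875.
t ≈ 34.5323 years.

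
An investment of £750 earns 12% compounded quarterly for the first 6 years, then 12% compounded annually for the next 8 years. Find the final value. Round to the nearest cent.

Phase 1: 750·(1 + 0.03)^24 ≈ 1,524.5956.
Phase 2: 1,524.5956·(1 + 0.12)^8 ≈ 3,774.8425.

£3,774.84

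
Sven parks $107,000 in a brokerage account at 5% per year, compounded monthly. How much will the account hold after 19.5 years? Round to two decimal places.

Growth factor = (1 + 0.05/12)^234 ≈ 2.64580237524.
A ≈ 107,000 × 2.64580237524 ≈ 283,100.8542.

$283,100.85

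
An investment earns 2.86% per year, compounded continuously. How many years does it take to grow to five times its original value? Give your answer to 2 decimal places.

e^(0.0286t) = 5, so 0.0286t = ln 5 ≈ 1.6094.
t ≈ 1.6094/0.0286 ≈ 56.2741.

56.27 years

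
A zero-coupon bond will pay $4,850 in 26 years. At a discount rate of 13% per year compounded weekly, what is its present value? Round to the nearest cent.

Periodic rate = 13%/52 = 0.0025; 1352 periods.
P = 4,850/(1 + 0.0025)^1352 ≈ 4,850/29.24714694 ≈ 165.8281.

$165.83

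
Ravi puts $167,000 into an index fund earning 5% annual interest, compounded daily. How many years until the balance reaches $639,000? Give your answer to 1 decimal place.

We need (1 + 0.000136986)^(365t) = 3.8263, so 365t = ln 3.8263 / ln 1.000137 ≈ 9796.6186.
t ≈ 9796.6186/365 = 26.8401 years.

26.8 years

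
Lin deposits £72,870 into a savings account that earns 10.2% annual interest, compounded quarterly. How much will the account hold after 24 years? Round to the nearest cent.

£817,283.22

Growth factor = (1 + 0.0255)^96 ≈ 11.2156335637.
A ≈ 72,870 × 11.2156335637 ≈ 817,283.2178.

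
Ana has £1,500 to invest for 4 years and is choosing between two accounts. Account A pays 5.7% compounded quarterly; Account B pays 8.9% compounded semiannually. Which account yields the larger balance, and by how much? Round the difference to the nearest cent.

A: (1 + 0.01425)^16 ≈ 1.25406562, so 1,500 × 1.25406562 ≈ 1,881.0984.
B: (1 + 0.0445)^8 ≈ 1.416666273, so 1,500 × 1.416666273 ≈ 2,124.9994.
Difference ≈ 243.9010 in favor of B.

Account B, by £243.90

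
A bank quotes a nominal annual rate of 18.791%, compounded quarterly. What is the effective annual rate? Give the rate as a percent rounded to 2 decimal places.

20.16%

EAR = (1 + 18.791%/4)^4 − 1 = (1 + 0.0469775)^4 − 1.
(1 + 0.0469775)^4 ≈ 1.201571, so EAR ≈ 20.15709%.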